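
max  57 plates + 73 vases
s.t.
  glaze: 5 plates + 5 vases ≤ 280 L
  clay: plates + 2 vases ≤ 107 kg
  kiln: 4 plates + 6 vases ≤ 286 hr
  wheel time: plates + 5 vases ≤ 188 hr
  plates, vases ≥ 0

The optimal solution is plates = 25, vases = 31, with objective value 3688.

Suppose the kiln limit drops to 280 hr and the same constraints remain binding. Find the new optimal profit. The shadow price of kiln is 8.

Δb = -6, so new z* = 3688 + (8)·(-6) = 3688 − 48 = 3640.

3640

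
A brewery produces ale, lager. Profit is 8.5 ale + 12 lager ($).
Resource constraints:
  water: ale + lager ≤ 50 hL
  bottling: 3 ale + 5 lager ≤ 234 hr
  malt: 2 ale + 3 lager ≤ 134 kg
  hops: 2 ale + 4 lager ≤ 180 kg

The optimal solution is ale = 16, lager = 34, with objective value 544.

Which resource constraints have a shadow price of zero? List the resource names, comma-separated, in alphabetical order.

bottling, hops

water: 50/50 (binding)
bottling: 218/234 (slack 16)
malt: 134/134 (binding)
hops: 168/180 (slack 12)
By complementary slackness, a constraint with positive slack has shadow price 0 → bottling, hops.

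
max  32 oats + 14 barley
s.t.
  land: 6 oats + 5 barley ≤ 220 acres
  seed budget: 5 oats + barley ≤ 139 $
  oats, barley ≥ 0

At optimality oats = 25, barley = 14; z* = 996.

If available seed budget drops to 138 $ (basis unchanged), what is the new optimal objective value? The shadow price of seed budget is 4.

992

Δb = -1, so new z* = 996 + (4)·(-1) = 996 − 4 = 992.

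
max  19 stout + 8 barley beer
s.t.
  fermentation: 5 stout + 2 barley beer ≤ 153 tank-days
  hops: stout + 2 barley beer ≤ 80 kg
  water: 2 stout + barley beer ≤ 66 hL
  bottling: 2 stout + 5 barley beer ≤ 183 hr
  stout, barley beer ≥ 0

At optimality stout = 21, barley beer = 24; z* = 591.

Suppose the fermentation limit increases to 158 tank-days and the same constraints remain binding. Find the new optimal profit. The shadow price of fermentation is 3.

606

Δb = 5, so new z* = 591 + (3)·(5) = 591 + 15 = 606.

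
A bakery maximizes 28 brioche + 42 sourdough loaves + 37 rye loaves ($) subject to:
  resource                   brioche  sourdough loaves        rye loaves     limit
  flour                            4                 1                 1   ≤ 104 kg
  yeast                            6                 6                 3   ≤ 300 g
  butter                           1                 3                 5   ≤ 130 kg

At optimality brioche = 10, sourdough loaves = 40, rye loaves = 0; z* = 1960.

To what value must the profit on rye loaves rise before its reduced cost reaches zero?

Check each constraint at x*: flour 80/104 (slack 24); yeast 300/300 (tight); butter 130/130 (tight).
Since flour is not tight, its dual is 0.
From A_Bᵀ y = c: 6·y_yeast + 1·y_butter = 28; 6·y_yeast + 3·y_butter = 42.
This yields shadow prices y_yeast = 3.5, y_butter = 7.
rye loaves enters the basis when its profit ≥ yᵀa₃ = 3.5·3 + 7·5 = 45.5.

45.5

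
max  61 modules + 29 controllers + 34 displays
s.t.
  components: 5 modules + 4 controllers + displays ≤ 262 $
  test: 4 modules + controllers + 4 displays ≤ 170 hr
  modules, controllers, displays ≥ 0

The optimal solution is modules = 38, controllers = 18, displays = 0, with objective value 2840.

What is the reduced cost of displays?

-7

At the optimum: components uses 262 of 262 (binding); test uses 170 of 170 (binding).
From A_Bᵀ y = c: 5·y_components + 4·y_test = 61; 4·y_components + 1·y_test = 29.
Solving: y_components = 5, y_test = 9.
Reduced cost of displays: c₃ − yᵀa₃ = 34 − (5·1 + 9·4) = 34 − 41 = -7.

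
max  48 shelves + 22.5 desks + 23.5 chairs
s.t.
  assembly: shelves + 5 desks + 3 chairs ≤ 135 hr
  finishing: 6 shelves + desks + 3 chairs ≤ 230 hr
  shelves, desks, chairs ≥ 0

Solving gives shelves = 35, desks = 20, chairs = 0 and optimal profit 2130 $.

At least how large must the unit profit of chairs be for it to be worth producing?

31.5

At the optimum: assembly uses 135 of 135 (binding); finishing uses 230 of 230 (binding).
Dual feasibility on the basic columns requires 1·y_assembly + 6·y_finishing = 48, 5·y_assembly + 1·y_finishing = 22.5.
Solving: y_assembly = 3, y_finishing = 7.5.
chairs enters the basis when its profit ≥ yᵀa₃ = 3·3 + 7.5·3 = 31.5.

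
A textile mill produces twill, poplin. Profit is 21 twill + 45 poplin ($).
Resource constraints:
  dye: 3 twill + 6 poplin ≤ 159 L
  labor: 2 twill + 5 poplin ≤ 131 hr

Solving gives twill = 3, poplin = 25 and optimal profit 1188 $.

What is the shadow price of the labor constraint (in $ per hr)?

At the optimum: dye uses 159 of 159 (binding); labor uses 131 of 131 (binding).
The binding rows give the dual system: 3·y_dye + 2·y_labor = 21 and 6·y_dye + 5·y_labor = 45.
This yields shadow prices y_dye = 5, y_labor = 3.
Shadow price of labor = 3.

3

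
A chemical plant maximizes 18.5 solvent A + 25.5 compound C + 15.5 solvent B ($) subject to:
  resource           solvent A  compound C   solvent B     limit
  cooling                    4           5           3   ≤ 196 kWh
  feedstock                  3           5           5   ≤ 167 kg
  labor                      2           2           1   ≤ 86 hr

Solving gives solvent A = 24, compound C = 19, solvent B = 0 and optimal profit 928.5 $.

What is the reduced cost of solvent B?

-6

At the optimum: cooling uses 191 of 196 (slack = 5); feedstock uses 167 of 167 (binding); labor uses 86 of 86 (binding).
Since cooling is not tight, its dual is 0.
From A_Bᵀ y = c: 3·y_feedstock + 2·y_labor = 18.5; 5·y_feedstock + 2·y_labor = 25.5.
This yields shadow prices y_feedstock = 3.5, y_labor = 4.
Reduced cost of solvent B: c₃ − yᵀa₃ = 15.5 − (3.5·5 + 4·1) = 15.5 − 21.5 = -6.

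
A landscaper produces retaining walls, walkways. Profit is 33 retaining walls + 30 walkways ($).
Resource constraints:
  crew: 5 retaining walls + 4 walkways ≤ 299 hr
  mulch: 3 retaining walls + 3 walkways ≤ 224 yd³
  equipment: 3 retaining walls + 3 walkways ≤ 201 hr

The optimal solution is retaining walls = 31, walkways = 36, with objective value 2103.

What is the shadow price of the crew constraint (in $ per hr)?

3

Check each constraint at x*: crew 299/299 (tight); mulch 201/224 (slack 23); equipment 201/201 (tight).
Slack constraints have shadow price 0 (complementary slackness).
Dual feasibility on the basic columns requires 5·y_crew + 3·y_equipment = 33, 4·y_crew + 3·y_equipment = 30.
This yields shadow prices y_crew = 3, y_equipment = 6.
Shadow price of crew = 3.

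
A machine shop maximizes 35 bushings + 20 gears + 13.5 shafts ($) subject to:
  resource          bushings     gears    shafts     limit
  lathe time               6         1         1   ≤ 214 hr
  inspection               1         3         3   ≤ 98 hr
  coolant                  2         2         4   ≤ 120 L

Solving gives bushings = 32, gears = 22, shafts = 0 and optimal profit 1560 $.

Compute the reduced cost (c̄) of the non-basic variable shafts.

-6.5

Binding: lathe time and inspection. Non-binding: coolant (12 unused).
Slack constraints have shadow price 0 (complementary slackness).
The binding rows give the dual system: 6·y_lathe time + 1·y_inspection = 35 and 1·y_lathe time + 3·y_inspection = 20.
Solving: y_lathe time = 5, y_inspection = 5.
Reduced cost of shafts: c₃ − yᵀa₃ = 13.5 − (5·1 + 5·3) = 13.5 − 20 = -6.5.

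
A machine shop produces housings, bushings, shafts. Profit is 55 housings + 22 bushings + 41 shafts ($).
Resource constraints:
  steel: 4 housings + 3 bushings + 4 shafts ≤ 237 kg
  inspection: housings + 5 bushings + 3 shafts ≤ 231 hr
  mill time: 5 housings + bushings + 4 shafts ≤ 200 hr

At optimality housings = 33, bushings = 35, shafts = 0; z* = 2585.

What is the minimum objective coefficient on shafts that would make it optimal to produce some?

At the optimum: steel uses 237 of 237 (binding); inspection uses 208 of 231 (slack = 23); mill time uses 200 of 200 (binding).
Since inspection is not tight, its dual is 0.
Dual feasibility on the basic columns requires 4·y_steel + 5·y_mill time = 55, 3·y_steel + 1·y_mill time = 22.
This yields shadow prices y_steel = 5, y_mill time = 7.
shafts enters the basis when its profit ≥ yᵀa₃ = 5·4 + 7·4 = 48.

48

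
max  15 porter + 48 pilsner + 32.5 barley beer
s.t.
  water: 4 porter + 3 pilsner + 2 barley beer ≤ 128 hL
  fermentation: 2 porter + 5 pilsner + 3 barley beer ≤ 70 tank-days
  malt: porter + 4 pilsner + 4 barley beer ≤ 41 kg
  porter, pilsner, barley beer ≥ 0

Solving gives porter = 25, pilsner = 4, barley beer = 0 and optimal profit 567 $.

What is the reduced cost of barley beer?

Binding: fermentation and malt. Non-binding: water (16 unused).
Since water is not tight, its dual is 0.
Dual feasibility on the basic columns requires 2·y_fermentation + 1·y_malt = 15, 5·y_fermentation + 4·y_malt = 48.
Solving: y_fermentation = 4, y_malt = 7.
Reduced cost of barley beer: c₃ − yᵀa₃ = 32.5 − (4·3 + 7·4) = 32.5 − 40 = -7.5.

-7.5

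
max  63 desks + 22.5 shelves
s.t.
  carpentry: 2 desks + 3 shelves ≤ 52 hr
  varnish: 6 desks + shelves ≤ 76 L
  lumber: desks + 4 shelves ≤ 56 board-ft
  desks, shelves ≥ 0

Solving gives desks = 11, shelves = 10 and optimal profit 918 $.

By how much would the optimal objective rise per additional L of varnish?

9

Check each constraint at x*: carpentry 52/52 (tight); varnish 76/76 (tight); lumber 51/56 (slack 5).
Slack constraints have shadow price 0 (complementary slackness).
The binding rows give the dual system: 2·y_carpentry + 6·y_varnish = 63 and 3·y_carpentry + 1·y_varnish = 22.5.
This yields shadow prices y_carpentry = 4.5, y_varnish = 9.
Shadow price of varnish = 9.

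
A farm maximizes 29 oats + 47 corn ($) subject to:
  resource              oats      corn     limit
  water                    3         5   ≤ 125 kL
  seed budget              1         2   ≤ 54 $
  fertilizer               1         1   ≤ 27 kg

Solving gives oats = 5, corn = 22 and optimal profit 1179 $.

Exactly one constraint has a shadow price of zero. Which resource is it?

seed budget

water: 125/125 (binding)
seed budget: 49/54 (slack 5)
fertilizer: 27/27 (binding)
By complementary slackness, a constraint with positive slack has shadow price 0 → seed budget.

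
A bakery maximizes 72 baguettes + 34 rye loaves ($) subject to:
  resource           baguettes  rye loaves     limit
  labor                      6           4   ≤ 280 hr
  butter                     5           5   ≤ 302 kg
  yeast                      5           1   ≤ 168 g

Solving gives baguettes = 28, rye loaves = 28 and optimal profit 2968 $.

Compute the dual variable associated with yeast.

6

At the optimum: labor uses 280 of 280 (binding); butter uses 280 of 302 (slack = 22); yeast uses 168 of 168 (binding).
By complementary slackness, y = 0 for the non-binding constraint.
Dual feasibility on the basic columns requires 6·y_labor + 5·y_yeast = 72, 4·y_labor + 1·y_yeast = 34.
This yields shadow prices y_labor = 7, y_yeast = 6.
Shadow price of yeast = 6.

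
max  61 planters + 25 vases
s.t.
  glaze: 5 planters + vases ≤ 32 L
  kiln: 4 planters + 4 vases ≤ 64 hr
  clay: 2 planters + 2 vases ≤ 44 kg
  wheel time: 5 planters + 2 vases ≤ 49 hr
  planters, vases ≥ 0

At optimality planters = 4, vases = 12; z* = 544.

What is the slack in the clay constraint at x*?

clay used = 2·4 + 2·12 = 32; slack = 44 − 32 = 12.

12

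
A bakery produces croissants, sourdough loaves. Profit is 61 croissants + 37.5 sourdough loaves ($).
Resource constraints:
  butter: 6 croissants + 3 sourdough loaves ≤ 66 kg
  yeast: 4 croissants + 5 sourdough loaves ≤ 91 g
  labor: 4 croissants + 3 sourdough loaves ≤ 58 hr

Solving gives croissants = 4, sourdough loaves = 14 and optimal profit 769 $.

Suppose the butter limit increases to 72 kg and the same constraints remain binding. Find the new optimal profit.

At the optimum: butter uses 66 of 66 (binding); yeast uses 86 of 91 (slack = 5); labor uses 58 of 58 (binding).
Slack constraints have shadow price 0 (complementary slackness).
Dual feasibility on the basic columns requires 6·y_butter + 4·y_labor = 61, 3·y_butter + 3·y_labor = 37.5.
→ y_butter = 5.5 and y_labor = 7.
Δz = y_butter·Δb = 5.5 × (6) = 33, so new z* = 769 + 33 = 802.

802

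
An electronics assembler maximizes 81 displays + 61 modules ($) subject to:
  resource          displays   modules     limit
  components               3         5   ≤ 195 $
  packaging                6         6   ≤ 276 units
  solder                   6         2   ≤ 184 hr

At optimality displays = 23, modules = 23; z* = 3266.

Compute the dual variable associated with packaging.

Check each constraint at x*: components 184/195 (slack 11); packaging 276/276 (tight); solder 184/184 (tight).
Slack constraints have shadow price 0 (complementary slackness).
The binding rows give the dual system: 6·y_packaging + 6·y_solder = 81 and 6·y_packaging + 2·y_solder = 61.
Solving: y_packaging = 8.5, y_solder = 5.
Shadow price of packaging = 8.5.

8.5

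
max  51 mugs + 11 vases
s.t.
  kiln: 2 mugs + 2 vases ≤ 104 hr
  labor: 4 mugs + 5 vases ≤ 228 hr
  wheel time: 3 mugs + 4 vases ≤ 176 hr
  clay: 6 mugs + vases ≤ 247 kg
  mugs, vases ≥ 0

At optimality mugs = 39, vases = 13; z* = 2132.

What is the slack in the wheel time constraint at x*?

7

wheel time used = 3·39 + 4·13 = 169; slack = 176 − 169 = 7.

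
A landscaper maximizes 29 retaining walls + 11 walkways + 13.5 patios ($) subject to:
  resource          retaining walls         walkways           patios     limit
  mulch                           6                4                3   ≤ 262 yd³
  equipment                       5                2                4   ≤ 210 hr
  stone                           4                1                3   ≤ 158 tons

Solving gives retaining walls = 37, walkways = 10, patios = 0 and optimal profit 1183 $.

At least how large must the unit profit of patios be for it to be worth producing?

Check each constraint at x*: mulch 262/262 (tight); equipment 205/210 (slack 5); stone 158/158 (tight).
Slack constraints have shadow price 0 (complementary slackness).
From A_Bᵀ y = c: 6·y_mulch + 4·y_stone = 29; 4·y_mulch + 1·y_stone = 11.
→ y_mulch = 1.5 and y_stone = 5.
patios enters the basis when its profit ≥ yᵀa₃ = 1.5·3 + 5·3 = 19.5.

19.5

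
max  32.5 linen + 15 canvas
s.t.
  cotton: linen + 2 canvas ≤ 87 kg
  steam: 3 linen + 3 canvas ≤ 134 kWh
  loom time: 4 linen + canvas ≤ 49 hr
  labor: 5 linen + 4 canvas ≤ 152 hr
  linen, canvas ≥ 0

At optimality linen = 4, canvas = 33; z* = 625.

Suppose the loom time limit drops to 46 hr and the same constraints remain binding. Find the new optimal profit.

610

Check each constraint at x*: cotton 70/87 (slack 17); steam 111/134 (slack 23); loom time 49/49 (tight); labor 152/152 (tight).
Slack constraints have shadow price 0 (complementary slackness).
From A_Bᵀ y = c: 4·y_loom time + 5·y_labor = 32.5; 1·y_loom time + 4·y_labor = 15.
Solving: y_loom time = 5, y_labor = 2.5.
Δz = y_loom time·Δb = 5 × (-3) = -15, so new z* = 625 − 15 = 610.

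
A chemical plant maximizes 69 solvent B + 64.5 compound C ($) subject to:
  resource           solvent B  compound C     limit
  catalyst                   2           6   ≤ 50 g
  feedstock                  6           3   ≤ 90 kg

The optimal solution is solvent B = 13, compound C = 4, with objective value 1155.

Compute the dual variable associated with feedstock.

9.5

At the optimum: catalyst uses 50 of 50 (binding); feedstock uses 90 of 90 (binding).
Dual feasibility on the basic columns requires 2·y_catalyst + 6·y_feedstock = 69, 6·y_catalyst + 3·y_feedstock = 64.5.
This yields shadow prices y_catalyst = 6, y_feedstock = 9.5.
Shadow price of feedstock = 9.5.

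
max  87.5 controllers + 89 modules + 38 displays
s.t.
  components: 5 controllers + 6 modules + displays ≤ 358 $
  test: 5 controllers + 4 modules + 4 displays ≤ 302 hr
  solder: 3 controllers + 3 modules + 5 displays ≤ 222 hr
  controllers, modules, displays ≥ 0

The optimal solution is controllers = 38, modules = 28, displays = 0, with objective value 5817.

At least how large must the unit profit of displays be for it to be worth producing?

41.5

Check each constraint at x*: components 358/358 (tight); test 302/302 (tight); solder 198/222 (slack 24).
Since solder is not tight, its dual is 0.
Dual feasibility on the basic columns requires 5·y_components + 5·y_test = 87.5, 6·y_components + 4·y_test = 89.
→ y_components = 9.5 and y_test = 8.
displays enters the basis when its profit ≥ yᵀa₃ = 9.5·1 + 8·4 = 41.5.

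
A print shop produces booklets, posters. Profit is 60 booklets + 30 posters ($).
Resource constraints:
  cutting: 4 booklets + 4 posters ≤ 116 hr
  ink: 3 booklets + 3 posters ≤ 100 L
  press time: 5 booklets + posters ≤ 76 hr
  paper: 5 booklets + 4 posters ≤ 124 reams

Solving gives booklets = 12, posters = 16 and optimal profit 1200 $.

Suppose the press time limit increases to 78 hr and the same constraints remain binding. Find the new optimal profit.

1212

Check each constraint at x*: cutting 112/116 (slack 4); ink 84/100 (slack 16); press time 76/76 (tight); paper 124/124 (tight).
Since cutting, ink are not tight, their duals are 0.
From A_Bᵀ y = c: 5·y_press time + 5·y_paper = 60; 1·y_press time + 4·y_paper = 30.
→ y_press time = 6 and y_paper = 6.
Δz = y_press time·Δb = 6 × (2) = 12, so new z* = 1200 + 12 = 1212.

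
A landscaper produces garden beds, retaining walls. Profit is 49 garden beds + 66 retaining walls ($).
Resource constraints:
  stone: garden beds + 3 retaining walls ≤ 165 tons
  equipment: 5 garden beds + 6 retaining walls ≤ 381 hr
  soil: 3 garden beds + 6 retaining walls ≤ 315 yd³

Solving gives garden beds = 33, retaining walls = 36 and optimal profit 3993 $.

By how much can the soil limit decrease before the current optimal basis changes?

86.4

Binding constraints: equipment, soil. The basis is B = [[5,6],[3,6]] with det 12.
Per unit decrease in soil, x* moves by d = (0.5, -0.4167).
The basis stays optimal until retaining walls reaches 0; allowable decrease = 86.4 yd³.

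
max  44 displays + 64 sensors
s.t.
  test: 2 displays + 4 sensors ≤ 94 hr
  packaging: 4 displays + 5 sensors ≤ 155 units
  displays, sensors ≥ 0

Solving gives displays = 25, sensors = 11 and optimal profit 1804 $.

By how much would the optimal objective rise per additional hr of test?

Both test and packaging are binding at x*.
From A_Bᵀ y = c: 2·y_test + 4·y_packaging = 44; 4·y_test + 5·y_packaging = 64.
This yields shadow prices y_test = 6, y_packaging = 8.
Shadow price of test = 6.

6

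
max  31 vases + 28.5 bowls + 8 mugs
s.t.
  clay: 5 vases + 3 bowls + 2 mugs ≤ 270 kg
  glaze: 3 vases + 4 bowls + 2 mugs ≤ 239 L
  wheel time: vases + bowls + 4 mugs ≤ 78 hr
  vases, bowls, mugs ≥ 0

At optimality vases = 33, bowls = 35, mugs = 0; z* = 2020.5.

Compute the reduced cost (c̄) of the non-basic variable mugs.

Check each constraint at x*: clay 270/270 (tight); glaze 239/239 (tight); wheel time 68/78 (slack 10).
Since wheel time is not tight, its dual is 0.
From A_Bᵀ y = c: 5·y_clay + 3·y_glaze = 31; 3·y_clay + 4·y_glaze = 28.5.
This yields shadow prices y_clay = 3.5, y_glaze = 4.5.
Reduced cost of mugs: c₃ − yᵀa₃ = 8 − (3.5·2 + 4.5·2) = 8 − 16 = -8.

-8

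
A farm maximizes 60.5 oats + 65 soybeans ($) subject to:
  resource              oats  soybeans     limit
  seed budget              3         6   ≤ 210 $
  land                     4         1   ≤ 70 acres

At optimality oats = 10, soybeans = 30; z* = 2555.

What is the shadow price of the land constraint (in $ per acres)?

8

Both seed budget and land are binding at x*.
From A_Bᵀ y = c: 3·y_seed budget + 4·y_land = 60.5; 6·y_seed budget + 1·y_land = 65.
This yields shadow prices y_seed budget = 9.5, y_land = 8.
Shadow price of land = 8.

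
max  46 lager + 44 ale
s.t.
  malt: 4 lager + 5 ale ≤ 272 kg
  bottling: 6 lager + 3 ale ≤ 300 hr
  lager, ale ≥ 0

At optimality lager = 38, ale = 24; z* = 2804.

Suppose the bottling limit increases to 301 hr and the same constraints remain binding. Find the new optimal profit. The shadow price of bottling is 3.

Δb = 1, so new z* = 2804 + (3)·(1) = 2804 + 3 = 2807.

2807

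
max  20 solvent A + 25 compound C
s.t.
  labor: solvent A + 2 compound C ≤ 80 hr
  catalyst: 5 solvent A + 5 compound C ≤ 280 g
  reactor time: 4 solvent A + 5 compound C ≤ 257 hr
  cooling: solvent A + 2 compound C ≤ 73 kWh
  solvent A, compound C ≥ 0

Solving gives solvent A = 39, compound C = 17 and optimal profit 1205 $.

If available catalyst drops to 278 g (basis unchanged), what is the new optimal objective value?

Binding: catalyst and cooling. Non-binding: labor (7 unused), reactor time (16 unused).
By complementary slackness, y = 0 for the non-binding constraints.
Dual feasibility on the basic columns requires 5·y_catalyst + 1·y_cooling = 20, 5·y_catalyst + 2·y_cooling = 25.
→ y_catalyst = 3 and y_cooling = 5.
Δz = y_catalyst·Δb = 3 × (-2) = -6, so new z* = 1205 − 6 = 1199.

1199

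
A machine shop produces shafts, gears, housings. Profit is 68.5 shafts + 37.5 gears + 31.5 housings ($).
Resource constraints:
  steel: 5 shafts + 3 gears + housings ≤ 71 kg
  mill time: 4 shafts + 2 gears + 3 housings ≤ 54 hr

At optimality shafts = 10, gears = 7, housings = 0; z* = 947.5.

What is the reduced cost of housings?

Check each constraint at x*: steel 71/71 (tight); mill time 54/54 (tight).
The binding rows give the dual system: 5·y_steel + 4·y_mill time = 68.5 and 3·y_steel + 2·y_mill time = 37.5.
→ y_steel = 6.5 and y_mill time = 9.
Reduced cost of housings: c₃ − yᵀa₃ = 31.5 − (6.5·1 + 9·3) = 31.5 − 33.5 = -2.

-2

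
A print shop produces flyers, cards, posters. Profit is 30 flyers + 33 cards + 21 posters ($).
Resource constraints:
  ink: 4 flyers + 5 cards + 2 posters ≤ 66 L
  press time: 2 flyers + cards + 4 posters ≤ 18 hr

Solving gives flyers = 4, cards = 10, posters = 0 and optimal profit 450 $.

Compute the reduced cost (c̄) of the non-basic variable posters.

At the optimum: ink uses 66 of 66 (binding); press time uses 18 of 18 (binding).
Dual feasibility on the basic columns requires 4·y_ink + 2·y_press time = 30, 5·y_ink + 1·y_press time = 33.
→ y_ink = 6 and y_press time = 3.
Reduced cost of posters: c₃ − yᵀa₃ = 21 − (6·2 + 3·4) = 21 − 24 = -3.

-3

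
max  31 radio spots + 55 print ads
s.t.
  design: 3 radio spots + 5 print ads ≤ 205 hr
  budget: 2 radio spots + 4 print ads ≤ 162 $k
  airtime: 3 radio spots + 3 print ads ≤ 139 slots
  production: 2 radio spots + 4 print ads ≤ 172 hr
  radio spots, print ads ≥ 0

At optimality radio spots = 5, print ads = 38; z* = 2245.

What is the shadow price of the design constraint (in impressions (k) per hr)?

7

Binding: design and budget. Non-binding: airtime (10 unused), production (10 unused).
Since airtime, production are not tight, their duals are 0.
The binding rows give the dual system: 3·y_design + 2·y_budget = 31 and 5·y_design + 4·y_budget = 55.
→ y_design = 7 and y_budget = 5.
Shadow price of design = 7.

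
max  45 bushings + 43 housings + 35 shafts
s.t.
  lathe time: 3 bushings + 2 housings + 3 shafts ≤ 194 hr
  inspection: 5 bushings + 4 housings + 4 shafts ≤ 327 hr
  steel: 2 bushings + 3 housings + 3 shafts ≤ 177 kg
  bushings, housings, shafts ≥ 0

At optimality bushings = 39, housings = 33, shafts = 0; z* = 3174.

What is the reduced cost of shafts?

-8

Binding: inspection and steel. Non-binding: lathe time (11 unused).
By complementary slackness, y = 0 for the non-binding constraint.
The binding rows give the dual system: 5·y_inspection + 2·y_steel = 45 and 4·y_inspection + 3·y_steel = 43.
→ y_inspection = 7 and y_steel = 5.
Reduced cost of shafts: c₃ − yᵀa₃ = 35 − (7·4 + 5·3) = 35 − 43 = -8.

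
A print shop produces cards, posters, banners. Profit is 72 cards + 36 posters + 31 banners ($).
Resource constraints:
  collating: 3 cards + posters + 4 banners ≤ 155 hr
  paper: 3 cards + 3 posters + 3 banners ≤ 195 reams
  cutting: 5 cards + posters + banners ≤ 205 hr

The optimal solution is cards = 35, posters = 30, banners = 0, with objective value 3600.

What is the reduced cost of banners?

-5

Check each constraint at x*: collating 135/155 (slack 20); paper 195/195 (tight); cutting 205/205 (tight).
By complementary slackness, y = 0 for the non-binding constraint.
From A_Bᵀ y = c: 3·y_paper + 5·y_cutting = 72; 3·y_paper + 1·y_cutting = 36.
→ y_paper = 9 and y_cutting = 9.
Reduced cost of banners: c₃ − yᵀa₃ = 31 − (9·3 + 9·1) = 31 − 36 = -5.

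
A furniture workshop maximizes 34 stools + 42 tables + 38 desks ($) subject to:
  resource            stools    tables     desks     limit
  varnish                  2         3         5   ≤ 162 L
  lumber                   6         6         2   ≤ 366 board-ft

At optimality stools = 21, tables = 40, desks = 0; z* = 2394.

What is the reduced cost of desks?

-8

Check each constraint at x*: varnish 162/162 (tight); lumber 366/366 (tight).
From A_Bᵀ y = c: 2·y_varnish + 6·y_lumber = 34; 3·y_varnish + 6·y_lumber = 42.
This yields shadow prices y_varnish = 8, y_lumber = 3.
Reduced cost of desks: c₃ − yᵀa₃ = 38 − (8·5 + 3·2) = 38 − 46 = -8.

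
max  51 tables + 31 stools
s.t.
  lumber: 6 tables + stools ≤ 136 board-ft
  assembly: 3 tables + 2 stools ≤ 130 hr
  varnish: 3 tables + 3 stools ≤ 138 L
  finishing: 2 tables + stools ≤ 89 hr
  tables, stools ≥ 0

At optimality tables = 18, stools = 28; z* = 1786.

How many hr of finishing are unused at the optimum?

25

finishing used = 2·18 + 1·28 = 64; slack = 89 − 64 = 25.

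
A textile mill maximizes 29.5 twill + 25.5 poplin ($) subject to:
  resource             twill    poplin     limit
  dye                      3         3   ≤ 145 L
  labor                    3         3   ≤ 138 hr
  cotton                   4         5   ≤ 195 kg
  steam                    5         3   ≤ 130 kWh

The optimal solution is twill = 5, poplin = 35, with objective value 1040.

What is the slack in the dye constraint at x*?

25

dye used = 3·5 + 3·35 = 120; slack = 145 − 120 = 25.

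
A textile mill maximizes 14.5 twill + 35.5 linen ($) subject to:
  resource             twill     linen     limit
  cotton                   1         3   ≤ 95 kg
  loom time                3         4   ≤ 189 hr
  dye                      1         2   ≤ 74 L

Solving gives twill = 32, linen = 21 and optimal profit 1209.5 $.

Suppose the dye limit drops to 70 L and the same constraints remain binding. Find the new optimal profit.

1177.5

Check each constraint at x*: cotton 95/95 (tight); loom time 180/189 (slack 9); dye 74/74 (tight).
Since loom time is not tight, its dual is 0.
The binding rows give the dual system: 1·y_cotton + 1·y_dye = 14.5 and 3·y_cotton + 2·y_dye = 35.5.
This yields shadow prices y_cotton = 6.5, y_dye = 8.
Δz = y_dye·Δb = 8 × (-4) = -32, so new z* = 1209.5 − 32 = 1177.5.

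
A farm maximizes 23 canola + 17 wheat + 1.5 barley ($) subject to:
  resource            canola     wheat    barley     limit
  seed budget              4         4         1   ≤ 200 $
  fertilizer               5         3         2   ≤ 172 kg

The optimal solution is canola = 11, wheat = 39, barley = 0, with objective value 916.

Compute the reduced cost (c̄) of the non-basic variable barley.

-6.5

At the optimum: seed budget uses 200 of 200 (binding); fertilizer uses 172 of 172 (binding).
The binding rows give the dual system: 4·y_seed budget + 5·y_fertilizer = 23 and 4·y_seed budget + 3·y_fertilizer = 17.
Solving: y_seed budget = 2, y_fertilizer = 3.
Reduced cost of barley: c₃ − yᵀa₃ = 1.5 − (2·1 + 3·2) = 1.5 − 8 = -6.5.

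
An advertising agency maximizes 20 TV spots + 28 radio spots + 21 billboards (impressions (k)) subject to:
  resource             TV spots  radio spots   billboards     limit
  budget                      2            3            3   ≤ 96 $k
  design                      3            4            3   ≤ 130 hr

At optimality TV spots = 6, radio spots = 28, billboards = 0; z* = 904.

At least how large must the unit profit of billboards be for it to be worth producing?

24

Check each constraint at x*: budget 96/96 (tight); design 130/130 (tight).
Dual feasibility on the basic columns requires 2·y_budget + 3·y_design = 20, 3·y_budget + 4·y_design = 28.
Solving: y_budget = 4, y_design = 4.
billboards enters the basis when its profit ≥ yᵀa₃ = 4·3 + 4·3 = 24.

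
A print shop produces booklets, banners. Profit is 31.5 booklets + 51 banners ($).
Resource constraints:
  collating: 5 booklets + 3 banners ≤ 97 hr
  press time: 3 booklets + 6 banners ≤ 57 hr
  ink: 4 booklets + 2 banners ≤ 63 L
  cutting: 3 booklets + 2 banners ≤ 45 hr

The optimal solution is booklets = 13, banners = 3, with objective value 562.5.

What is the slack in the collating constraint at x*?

collating used = 5·13 + 3·3 = 74; slack = 97 − 74 = 23.

23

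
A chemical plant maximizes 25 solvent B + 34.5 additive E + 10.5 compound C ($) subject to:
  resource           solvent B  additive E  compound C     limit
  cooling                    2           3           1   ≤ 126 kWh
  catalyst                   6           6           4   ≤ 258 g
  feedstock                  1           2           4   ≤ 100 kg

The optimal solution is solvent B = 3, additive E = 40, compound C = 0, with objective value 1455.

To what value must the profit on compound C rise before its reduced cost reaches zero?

At the optimum: cooling uses 126 of 126 (binding); catalyst uses 258 of 258 (binding); feedstock uses 83 of 100 (slack = 17).
Since feedstock is not tight, its dual is 0.
Dual feasibility on the basic columns requires 2·y_cooling + 6·y_catalyst = 25, 3·y_cooling + 6·y_catalyst = 34.5.
This yields shadow prices y_cooling = 9.5, y_catalyst = 1.
compound C enters the basis when its profit ≥ yᵀa₃ = 9.5·1 + 1·4 = 13.5.

13.5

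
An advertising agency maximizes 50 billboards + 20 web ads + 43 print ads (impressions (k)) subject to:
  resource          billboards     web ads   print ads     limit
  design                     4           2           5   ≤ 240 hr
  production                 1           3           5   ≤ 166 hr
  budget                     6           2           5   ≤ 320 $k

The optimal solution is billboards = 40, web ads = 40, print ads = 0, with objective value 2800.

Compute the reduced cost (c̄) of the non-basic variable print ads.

Binding: design and budget. Non-binding: production (6 unused).
Slack constraints have shadow price 0 (complementary slackness).
From A_Bᵀ y = c: 4·y_design + 6·y_budget = 50; 2·y_design + 2·y_budget = 20.
Solving: y_design = 5, y_budget = 5.
Reduced cost of print ads: c₃ − yᵀa₃ = 43 − (5·5 + 5·5) = 43 − 50 = -7.

-7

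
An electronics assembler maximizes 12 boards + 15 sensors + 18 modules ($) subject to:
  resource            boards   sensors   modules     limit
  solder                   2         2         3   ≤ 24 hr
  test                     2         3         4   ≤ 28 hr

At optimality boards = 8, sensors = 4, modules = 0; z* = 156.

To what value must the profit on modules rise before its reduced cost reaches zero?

At the optimum: solder uses 24 of 24 (binding); test uses 28 of 28 (binding).
Dual feasibility on the basic columns requires 2·y_solder + 2·y_test = 12, 2·y_solder + 3·y_test = 15.
→ y_solder = 3 and y_test = 3.
modules enters the basis when its profit ≥ yᵀa₃ = 3·3 + 3·4 = 21.

21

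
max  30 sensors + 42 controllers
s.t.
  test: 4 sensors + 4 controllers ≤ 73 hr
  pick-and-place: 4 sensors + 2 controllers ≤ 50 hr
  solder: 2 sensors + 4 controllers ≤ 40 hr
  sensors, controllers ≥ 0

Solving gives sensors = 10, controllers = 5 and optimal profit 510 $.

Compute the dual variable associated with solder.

9

Check each constraint at x*: test 60/73 (slack 13); pick-and-place 50/50 (tight); solder 40/40 (tight).
By complementary slackness, y = 0 for the non-binding constraint.
From A_Bᵀ y = c: 4·y_pick-and-place + 2·y_solder = 30; 2·y_pick-and-place + 4·y_solder = 42.
Solving: y_pick-and-place = 3, y_solder = 9.
Shadow price of solder = 9.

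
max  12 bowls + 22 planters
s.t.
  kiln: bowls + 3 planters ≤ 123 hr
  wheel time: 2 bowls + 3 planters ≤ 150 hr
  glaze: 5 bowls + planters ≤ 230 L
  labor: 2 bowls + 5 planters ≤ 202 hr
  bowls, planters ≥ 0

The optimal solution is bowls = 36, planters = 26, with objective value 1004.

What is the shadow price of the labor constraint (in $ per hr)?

2

Check each constraint at x*: kiln 114/123 (slack 9); wheel time 150/150 (tight); glaze 206/230 (slack 24); labor 202/202 (tight).
Since kiln, glaze are not tight, their duals are 0.
The binding rows give the dual system: 2·y_wheel time + 2·y_labor = 12 and 3·y_wheel time + 5·y_labor = 22.
This yields shadow prices y_wheel time = 4, y_labor = 2.
Shadow price of labor = 2.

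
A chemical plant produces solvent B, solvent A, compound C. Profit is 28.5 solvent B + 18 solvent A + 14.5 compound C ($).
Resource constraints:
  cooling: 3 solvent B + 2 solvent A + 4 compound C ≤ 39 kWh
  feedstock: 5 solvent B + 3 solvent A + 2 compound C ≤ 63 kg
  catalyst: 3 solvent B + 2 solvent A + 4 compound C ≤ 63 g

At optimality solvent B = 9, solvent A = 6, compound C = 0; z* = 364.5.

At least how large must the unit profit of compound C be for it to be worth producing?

Check each constraint at x*: cooling 39/39 (tight); feedstock 63/63 (tight); catalyst 39/63 (slack 24).
Since catalyst is not tight, its dual is 0.
From A_Bᵀ y = c: 3·y_cooling + 5·y_feedstock = 28.5; 2·y_cooling + 3·y_feedstock = 18.
Solving: y_cooling = 4.5, y_feedstock = 3.
compound C enters the basis when its profit ≥ yᵀa₃ = 4.5·4 + 3·2 = 24.

24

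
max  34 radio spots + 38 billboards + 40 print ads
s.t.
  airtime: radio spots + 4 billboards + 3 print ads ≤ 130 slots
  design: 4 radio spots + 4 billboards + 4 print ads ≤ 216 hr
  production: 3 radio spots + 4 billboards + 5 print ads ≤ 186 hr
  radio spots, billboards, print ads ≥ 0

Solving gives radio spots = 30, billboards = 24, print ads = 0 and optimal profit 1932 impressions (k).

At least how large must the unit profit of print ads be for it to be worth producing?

Binding: design and production. Non-binding: airtime (4 unused).
Slack constraints have shadow price 0 (complementary slackness).
Dual feasibility on the basic columns requires 4·y_design + 3·y_production = 34, 4·y_design + 4·y_production = 38.
This yields shadow prices y_design = 5.5, y_production = 4.
print ads enters the basis when its profit ≥ yᵀa₃ = 5.5·4 + 4·5 = 42.

42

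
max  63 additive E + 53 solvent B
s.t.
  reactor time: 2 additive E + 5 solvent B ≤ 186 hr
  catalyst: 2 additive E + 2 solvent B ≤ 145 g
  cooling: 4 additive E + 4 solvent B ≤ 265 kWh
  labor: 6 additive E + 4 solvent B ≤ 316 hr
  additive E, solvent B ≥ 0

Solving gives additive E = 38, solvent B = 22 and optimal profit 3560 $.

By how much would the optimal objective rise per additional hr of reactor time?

At the optimum: reactor time uses 186 of 186 (binding); catalyst uses 120 of 145 (slack = 25); cooling uses 240 of 265 (slack = 25); labor uses 316 of 316 (binding).
Since catalyst, cooling are not tight, their duals are 0.
Dual feasibility on the basic columns requires 2·y_reactor time + 6·y_labor = 63, 5·y_reactor time + 4·y_labor = 53.
This yields shadow prices y_reactor time = 3, y_labor = 9.5.
Shadow price of reactor time = 3.

3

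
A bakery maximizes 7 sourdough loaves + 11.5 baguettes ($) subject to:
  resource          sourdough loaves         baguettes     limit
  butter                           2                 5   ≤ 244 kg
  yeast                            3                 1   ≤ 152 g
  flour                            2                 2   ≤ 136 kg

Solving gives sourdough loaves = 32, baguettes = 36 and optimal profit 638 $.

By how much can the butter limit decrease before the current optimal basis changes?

30

Binding constraints: butter, flour. The basis is B = [[2,5],[2,2]] with det -6.
Per unit decrease in butter, x* moves by d = (0.3333, -0.3333).
The basis stays optimal until yeast becomes binding; allowable decrease = 30 kg.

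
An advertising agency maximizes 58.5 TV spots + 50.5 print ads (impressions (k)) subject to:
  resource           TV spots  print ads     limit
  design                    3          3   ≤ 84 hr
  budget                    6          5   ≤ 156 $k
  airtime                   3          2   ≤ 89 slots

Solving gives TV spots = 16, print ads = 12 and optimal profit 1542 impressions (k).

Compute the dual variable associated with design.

Check each constraint at x*: design 84/84 (tight); budget 156/156 (tight); airtime 72/89 (slack 17).
Since airtime is not tight, its dual is 0.
The binding rows give the dual system: 3·y_design + 6·y_budget = 58.5 and 3·y_design + 5·y_budget = 50.5.
Solving: y_design = 3.5, y_budget = 8.
Shadow price of design = 3.5.

3.5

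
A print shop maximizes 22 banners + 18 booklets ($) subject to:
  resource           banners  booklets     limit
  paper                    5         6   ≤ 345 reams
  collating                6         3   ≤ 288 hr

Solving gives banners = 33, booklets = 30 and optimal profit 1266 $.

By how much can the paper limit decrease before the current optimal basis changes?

Binding constraints: paper, collating. The basis is B = [[5,6],[6,3]] with det -21.
Per unit decrease in paper, x* moves by d = (0.1429, -0.2857).
The basis stays optimal until booklets reaches 0; allowable decrease = 105 reams.

105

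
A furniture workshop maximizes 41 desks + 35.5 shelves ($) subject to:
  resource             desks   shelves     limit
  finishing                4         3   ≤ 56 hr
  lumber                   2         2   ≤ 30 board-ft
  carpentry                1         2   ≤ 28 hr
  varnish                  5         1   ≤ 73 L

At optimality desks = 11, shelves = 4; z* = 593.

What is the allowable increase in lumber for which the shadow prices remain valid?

3.6

Binding constraints: finishing, lumber. The basis is B = [[4,3],[2,2]] with det 2.
Per unit increase in lumber, x* moves by d = (-1.5, 2).
The basis stays optimal until carpentry becomes binding; allowable increase = 3.6 board-ft.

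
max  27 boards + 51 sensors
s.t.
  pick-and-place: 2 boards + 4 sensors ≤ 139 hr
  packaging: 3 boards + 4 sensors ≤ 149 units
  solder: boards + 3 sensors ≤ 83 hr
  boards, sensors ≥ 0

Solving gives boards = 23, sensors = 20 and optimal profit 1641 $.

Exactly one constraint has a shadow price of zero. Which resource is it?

pick-and-place

pick-and-place: 126/139 (slack 13)
packaging: 149/149 (binding)
solder: 83/83 (binding)
By complementary slackness, a constraint with positive slack has shadow price 0 → pick-and-place.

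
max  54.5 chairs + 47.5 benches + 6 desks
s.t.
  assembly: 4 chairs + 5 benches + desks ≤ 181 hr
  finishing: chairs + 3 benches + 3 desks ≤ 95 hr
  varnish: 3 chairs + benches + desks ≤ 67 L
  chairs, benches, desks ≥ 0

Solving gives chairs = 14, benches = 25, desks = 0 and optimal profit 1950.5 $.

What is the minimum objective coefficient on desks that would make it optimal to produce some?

15.5

Check each constraint at x*: assembly 181/181 (tight); finishing 89/95 (slack 6); varnish 67/67 (tight).
By complementary slackness, y = 0 for the non-binding constraint.
From A_Bᵀ y = c: 4·y_assembly + 3·y_varnish = 54.5; 5·y_assembly + 1·y_varnish = 47.5.
This yields shadow prices y_assembly = 8, y_varnish = 7.5.
desks enters the basis when its profit ≥ yᵀa₃ = 8·1 + 7.5·1 = 15.5.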